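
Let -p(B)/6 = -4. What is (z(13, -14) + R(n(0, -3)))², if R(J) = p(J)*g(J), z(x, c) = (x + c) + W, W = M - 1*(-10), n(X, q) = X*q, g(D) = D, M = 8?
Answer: 289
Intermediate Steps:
p(B) = 24 (p(B) = -6*(-4) = 24)
W = 18 (W = 8 - 1*(-10) = 8 + 10 = 18)
z(x, c) = 18 + c + x (z(x, c) = (x + c) + 18 = (c + x) + 18 = 18 + c + x)
R(J) = 24*J
(z(13, -14) + R(n(0, -3)))² = ((18 - 14 + 13) + 24*(0*(-3)))² = (17 + 24*0)² = (17 + 0)² = 17² = 289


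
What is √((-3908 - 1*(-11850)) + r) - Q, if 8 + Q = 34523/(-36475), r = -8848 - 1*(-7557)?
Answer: 326323/36475 + 3*√739 ≈ 90.500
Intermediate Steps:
r = -1291 (r = -8848 + 7557 = -1291)
Q = -326323/36475 (Q = -8 + 34523/(-36475) = -8 + 34523*(-1/36475) = -8 - 34523/36475 = -326323/36475 ≈ -8.9465)
√((-3908 - 1*(-11850)) + r) - Q = √((-3908 - 1*(-11850)) - 1291) - 1*(-326323/36475) = √((-3908 + 11850) - 1291) + 326323/36475 = √(7942 - 1291) + 326323/36475 = √6651 + 326323/36475 = 3*√739 + 326323/36475 = 326323/36475 + 3*√739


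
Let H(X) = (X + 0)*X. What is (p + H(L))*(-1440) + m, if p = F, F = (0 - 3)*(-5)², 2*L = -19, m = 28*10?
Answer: -21680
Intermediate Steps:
m = 280
L = -19/2 (L = (½)*(-19) = -19/2 ≈ -9.5000)
F = -75 (F = -3*25 = -75)
H(X) = X² (H(X) = X*X = X²)
p = -75
(p + H(L))*(-1440) + m = (-75 + (-19/2)²)*(-1440) + 280 = (-75 + 361/4)*(-1440) + 280 = (61/4)*(-1440) + 280 = -21960 + 280 = -21680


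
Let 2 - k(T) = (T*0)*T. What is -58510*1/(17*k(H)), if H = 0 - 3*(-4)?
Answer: -29255/17 ≈ -1720.9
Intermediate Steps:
H = 12 (H = 0 + 12 = 12)
k(T) = 2 (k(T) = 2 - T*0*T = 2 - 0*T = 2 - 1*0 = 2 + 0 = 2)
-58510*1/(17*k(H)) = -58510/(17*2) = -58510/34 = -58510*1/34 = -29255/17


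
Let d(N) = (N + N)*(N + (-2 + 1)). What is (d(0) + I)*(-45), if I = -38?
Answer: 1710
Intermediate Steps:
d(N) = 2*N*(-1 + N) (d(N) = (2*N)*(N - 1) = (2*N)*(-1 + N) = 2*N*(-1 + N))
(d(0) + I)*(-45) = (2*0*(-1 + 0) - 38)*(-45) = (2*0*(-1) - 38)*(-45) = (0 - 38)*(-45) = -38*(-45) = 1710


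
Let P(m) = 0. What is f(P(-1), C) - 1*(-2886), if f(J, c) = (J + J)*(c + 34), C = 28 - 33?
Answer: 2886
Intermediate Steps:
C = -5
f(J, c) = 2*J*(34 + c) (f(J, c) = (2*J)*(34 + c) = 2*J*(34 + c))
f(P(-1), C) - 1*(-2886) = 2*0*(34 - 5) - 1*(-2886) = 2*0*29 + 2886 = 0 + 2886 = 2886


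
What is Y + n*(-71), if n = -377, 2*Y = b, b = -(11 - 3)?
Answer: 26763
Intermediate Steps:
b = -8 (b = -1*8 = -8)
Y = -4 (Y = (½)*(-8) = -4)
Y + n*(-71) = -4 - 377*(-71) = -4 + 26767 = 26763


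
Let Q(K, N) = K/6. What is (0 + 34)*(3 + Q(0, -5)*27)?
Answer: 102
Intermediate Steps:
Q(K, N) = K/6 (Q(K, N) = K*(⅙) = K/6)
(0 + 34)*(3 + Q(0, -5)*27) = (0 + 34)*(3 + ((⅙)*0)*27) = 34*(3 + 0*27) = 34*(3 + 0) = 34*3 = 102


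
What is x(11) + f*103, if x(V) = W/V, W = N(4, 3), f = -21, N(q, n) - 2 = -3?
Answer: -23794/11 ≈ -2163.1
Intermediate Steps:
N(q, n) = -1 (N(q, n) = 2 - 3 = -1)
W = -1
x(V) = -1/V
x(11) + f*103 = -1/11 - 21*103 = -1*1/11 - 2163 = -1/11 - 2163 = -23794/11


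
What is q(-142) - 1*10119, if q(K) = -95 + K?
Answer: -10356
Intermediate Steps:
q(-142) - 1*10119 = (-95 - 142) - 1*10119 = -237 - 10119 = -10356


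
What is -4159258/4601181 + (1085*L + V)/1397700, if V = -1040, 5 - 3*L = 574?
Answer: -1353009900839/1286214136740 ≈ -1.0519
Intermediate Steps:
L = -569/3 (L = 5/3 - ⅓*574 = 5/3 - 574/3 = -569/3 ≈ -189.67)
-4159258/4601181 + (1085*L + V)/1397700 = -4159258/4601181 + (1085*(-569/3) - 1040)/1397700 = -4159258*1/4601181 + (-617365/3 - 1040)*(1/1397700) = -4159258/4601181 - 620485/3*1/1397700 = -4159258/4601181 - 124097/838620 = -1353009900839/1286214136740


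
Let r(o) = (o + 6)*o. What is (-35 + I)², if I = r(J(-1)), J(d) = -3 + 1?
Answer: 1849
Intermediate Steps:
J(d) = -2
r(o) = o*(6 + o) (r(o) = (6 + o)*o = o*(6 + o))
I = -8 (I = -2*(6 - 2) = -2*4 = -8)
(-35 + I)² = (-35 - 8)² = (-43)² = 1849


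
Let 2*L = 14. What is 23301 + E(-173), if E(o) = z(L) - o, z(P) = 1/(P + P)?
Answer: 328637/14 ≈ 23474.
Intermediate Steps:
L = 7 (L = (½)*14 = 7)
z(P) = 1/(2*P)
E(o) = 1/14 - o (E(o) = (½)/7 - o = (½)*(⅐) - o = 1/14 - o)
23301 + E(-173) = 23301 + (1/14 - 1*(-173)) = 23301 + (1/14 + 173) = 23301 + 2423/14 = 328637/14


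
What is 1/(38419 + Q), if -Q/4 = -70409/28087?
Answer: 28087/1079356089 ≈ 2.6022e-5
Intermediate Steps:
Q = 281636/28087 (Q = -(-281636)/28087 = -4*(-70409/28087) = 281636/28087 ≈ 10.027)
1/(38419 + Q) = 1/(38419 + 281636/28087) = 1/(1079356089/28087) = 28087/1079356089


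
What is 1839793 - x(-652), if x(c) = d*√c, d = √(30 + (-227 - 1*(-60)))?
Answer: 1839793 + 2*√22331 ≈ 1.8401e+6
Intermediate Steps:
d = I*√137 (d = √(30 + (-227 + 60)) = √(30 - 167) = √(-137) = I*√137 ≈ 11.705*I)
x(c) = I*√137*√c (x(c) = (I*√137)*√c = I*√137*√c)
1839793 - x(-652) = 1839793 - I*√137*√(-652) = 1839793 - I*√137*2*I*√163 = 1839793 - (-2)*√22331 = 1839793 + 2*√22331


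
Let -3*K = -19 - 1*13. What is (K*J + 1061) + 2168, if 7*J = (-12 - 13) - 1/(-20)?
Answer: 335053/105 ≈ 3191.0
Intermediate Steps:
K = 32/3 (K = -(-19 - 1*13)/3 = -(-19 - 13)/3 = -⅓*(-32) = 32/3 ≈ 10.667)
J = -499/140 (J = ((-12 - 13) - 1/(-20))/7 = (-25 - 1*(-1/20))/7 = (-25 + 1/20)/7 = (⅐)*(-499/20) = -499/140 ≈ -3.5643)
(K*J + 1061) + 2168 = ((32/3)*(-499/140) + 1061) + 2168 = (-3992/105 + 1061) + 2168 = 107413/105 + 2168 = 335053/105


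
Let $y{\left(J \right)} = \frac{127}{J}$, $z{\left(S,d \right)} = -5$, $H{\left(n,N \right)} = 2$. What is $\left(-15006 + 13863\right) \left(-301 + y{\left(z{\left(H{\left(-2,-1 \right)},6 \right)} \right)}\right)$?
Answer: $\frac{1865376}{5} \approx 3.7308 \cdot 10^{5}$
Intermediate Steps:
$\left(-15006 + 13863\right) \left(-301 + y{\left(z{\left(H{\left(-2,-1 \right)},6 \right)} \right)}\right) = \left(-15006 + 13863\right) \left(-301 + \frac{127}{-5}\right) = - 1143 \left(-301 + 127 \left(- \frac{1}{5}\right)\right) = - 1143 \left(-301 - \frac{127}{5}\right) = \left(-1143\right) \left(- \frac{1632}{5}\right) = \frac{1865376}{5}$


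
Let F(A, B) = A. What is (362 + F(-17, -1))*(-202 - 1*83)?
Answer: -98325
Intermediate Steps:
(362 + F(-17, -1))*(-202 - 1*83) = (362 - 17)*(-202 - 1*83) = 345*(-202 - 83) = 345*(-285) = -98325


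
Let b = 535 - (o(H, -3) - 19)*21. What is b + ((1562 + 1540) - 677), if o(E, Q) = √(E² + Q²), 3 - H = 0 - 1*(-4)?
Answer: 3359 - 21*√10 ≈ 3292.6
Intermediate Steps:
H = -1 (H = 3 - (0 - 1*(-4)) = 3 - (0 + 4) = 3 - 1*4 = 3 - 4 = -1)
b = 934 - 21*√10 (b = 535 - (√((-1)² + (-3)²) - 19)*21 = 535 - (√(1 + 9) - 19)*21 = 535 - (√10 - 19)*21 = 535 - (-19 + √10)*21 = 535 - (-399 + 21*√10) = 535 + (399 - 21*√10) = 934 - 21*√10 ≈ 867.59)
b + ((1562 + 1540) - 677) = (934 - 21*√10) + ((1562 + 1540) - 677) = (934 - 21*√10) + (3102 - 677) = (934 - 21*√10) + 2425 = 3359 - 21*√10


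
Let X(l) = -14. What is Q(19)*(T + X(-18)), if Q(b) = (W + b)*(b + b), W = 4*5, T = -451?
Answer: -689130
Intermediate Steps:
W = 20
Q(b) = 2*b*(20 + b) (Q(b) = (20 + b)*(b + b) = (20 + b)*(2*b) = 2*b*(20 + b))
Q(19)*(T + X(-18)) = (2*19*(20 + 19))*(-451 - 14) = (2*19*39)*(-465) = 1482*(-465) = -689130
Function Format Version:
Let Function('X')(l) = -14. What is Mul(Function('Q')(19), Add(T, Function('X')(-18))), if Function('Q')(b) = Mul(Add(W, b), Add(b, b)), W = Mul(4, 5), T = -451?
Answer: -689130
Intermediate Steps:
W = 20
Function('Q')(b) = Mul(2, b, Add(20, b)) (Function('Q')(b) = Mul(Add(20, b), Add(b, b)) = Mul(Add(20, b), Mul(2, b)) = Mul(2, b, Add(20, b)))
Mul(Function('Q')(19), Add(T, Function('X')(-18))) = Mul(Mul(2, 19, Add(20, 19)), Add(-451, -14)) = Mul(Mul(2, 19, 39), -465) = Mul(1482, -465) = -689130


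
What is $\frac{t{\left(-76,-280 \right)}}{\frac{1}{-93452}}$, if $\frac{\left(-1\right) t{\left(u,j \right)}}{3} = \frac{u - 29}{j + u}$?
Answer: $\frac{7359345}{89} \approx 82689.0$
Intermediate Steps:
$t{\left(u,j \right)} = - \frac{3 \left(-29 + u\right)}{j + u}$ ($t{\left(u,j \right)} = - 3 \frac{u - 29}{j + u} = - 3 \frac{-29 + u}{j + u} = - \frac{3 \left(-29 + u\right)}{j + u}$)
$\frac{t{\left(-76,-280 \right)}}{\frac{1}{-93452}} = \frac{3 \frac{1}{-280 - 76} \left(29 - -76\right)}{\frac{1}{-93452}} = \frac{3 \frac{1}{-356} \left(29 + 76\right)}{- \frac{1}{93452}} = 3 \left(- \frac{1}{356}\right) 105 \left(-93452\right) = \left(- \frac{315}{356}\right) \left(-93452\right) = \frac{7359345}{89}$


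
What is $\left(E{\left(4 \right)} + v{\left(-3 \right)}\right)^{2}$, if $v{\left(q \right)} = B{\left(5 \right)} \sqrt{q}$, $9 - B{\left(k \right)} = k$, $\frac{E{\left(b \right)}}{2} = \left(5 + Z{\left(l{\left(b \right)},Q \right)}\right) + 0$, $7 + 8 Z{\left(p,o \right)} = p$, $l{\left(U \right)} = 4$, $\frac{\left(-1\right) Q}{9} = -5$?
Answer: $\frac{601}{16} + 74 i \sqrt{3} \approx 37.563 + 128.17 i$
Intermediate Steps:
$Q = 45$ ($Q = \left(-9\right) \left(-5\right) = 45$)
$Z{\left(p,o \right)} = - \frac{7}{8} + \frac{p}{8}$
$E{\left(b \right)} = \frac{37}{4}$ ($E{\left(b \right)} = 2 \left(\left(5 + \left(- \frac{7}{8} + \frac{1}{8} \cdot 4\right)\right) + 0\right) = 2 \left(\left(5 + \left(- \frac{7}{8} + \frac{1}{2}\right)\right) + 0\right) = 2 \left(\left(5 - \frac{3}{8}\right) + 0\right) = 2 \left(\frac{37}{8} + 0\right) = 2 \cdot \frac{37}{8} = \frac{37}{4}$)
$B{\left(k \right)} = 9 - k$
$v{\left(q \right)} = 4 \sqrt{q}$ ($v{\left(q \right)} = \left(9 - 5\right) \sqrt{q} = 4 \sqrt{q}$)
$\left(E{\left(4 \right)} + v{\left(-3 \right)}\right)^{2} = \left(\frac{37}{4} + 4 \sqrt{-3}\right)^{2} = \left(\frac{37}{4} + 4 i \sqrt{3}\right)^{2}$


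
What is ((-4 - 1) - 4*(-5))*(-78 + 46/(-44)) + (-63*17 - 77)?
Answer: -51341/22 ≈ -2333.7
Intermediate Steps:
((-4 - 1) - 4*(-5))*(-78 + 46/(-44)) + (-63*17 - 77) = (-5 + 20)*(-78 + 46*(-1/44)) + (-1071 - 77) = 15*(-78 - 23/22) - 1148 = 15*(-1739/22) - 1148 = -26085/22 - 1148 = -51341/22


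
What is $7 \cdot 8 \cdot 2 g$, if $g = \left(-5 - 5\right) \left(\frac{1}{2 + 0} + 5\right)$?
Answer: $-6160$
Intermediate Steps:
$g = -55$ ($g = - 10 \left(\frac{1}{2} + 5\right) = \left(-10\right) \frac{11}{2} = -55$)
$7 \cdot 8 \cdot 2 g = 7 \cdot 8 \cdot 2 \left(-55\right) = 56 \left(-110\right) = -6160$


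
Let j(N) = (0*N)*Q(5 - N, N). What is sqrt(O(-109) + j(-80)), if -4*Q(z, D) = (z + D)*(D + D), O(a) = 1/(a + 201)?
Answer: sqrt(23)/46 ≈ 0.10426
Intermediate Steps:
O(a) = 1/(201 + a)
Q(z, D) = -D*(D + z)/2 (Q(z, D) = -(z + D)*(D + D)/4 = -(D + z)*2*D/4 = -D*(D + z)/2)
j(N) = 0 (j(N) = (0*N)*(-N*(N + (5 - N))/2) = 0*(-1/2*N*5) = 0*(-5*N/2) = 0)
sqrt(O(-109) + j(-80)) = sqrt(1/(201 - 109) + 0) = sqrt(1/92 + 0) = sqrt(1/92) = sqrt(23)/46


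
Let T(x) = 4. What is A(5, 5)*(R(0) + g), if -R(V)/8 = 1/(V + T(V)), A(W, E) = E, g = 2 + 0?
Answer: 0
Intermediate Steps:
g = 2
R(V) = -8/(4 + V) (R(V) = -8/(V + 4) = -8/(4 + V))
A(5, 5)*(R(0) + g) = 5*(-8/(4 + 0) + 2) = 5*(-8/4 + 2) = 5*(-8*1/4 + 2) = 5*(-2 + 2) = 5*0 = 0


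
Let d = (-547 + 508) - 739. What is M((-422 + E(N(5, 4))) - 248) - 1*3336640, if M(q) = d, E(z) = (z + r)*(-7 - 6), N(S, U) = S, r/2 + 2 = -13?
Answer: -3337418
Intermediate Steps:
r = -30 (r = -4 + 2*(-13) = -4 - 26 = -30)
d = -778 (d = -39 - 739 = -778)
E(z) = 390 - 13*z (E(z) = (z - 30)*(-7 - 6) = (-30 + z)*(-13) = 390 - 13*z)
M(q) = -778
M((-422 + E(N(5, 4))) - 248) - 1*3336640 = -778 - 1*3336640 = -778 - 3336640 = -3337418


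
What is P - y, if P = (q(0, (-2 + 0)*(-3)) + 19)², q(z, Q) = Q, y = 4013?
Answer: -3388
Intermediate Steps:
P = 625 (P = ((-2 + 0)*(-3) + 19)² = (-2*(-3) + 19)² = (6 + 19)² = 25² = 625)
P - y = 625 - 1*4013 = 625 - 4013 = -3388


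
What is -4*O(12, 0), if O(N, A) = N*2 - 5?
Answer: -76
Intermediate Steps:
O(N, A) = -5 + 2*N (O(N, A) = 2*N - 5 = -5 + 2*N)
-4*O(12, 0) = -4*(-5 + 2*12) = -4*(-5 + 24) = -4*19 = -76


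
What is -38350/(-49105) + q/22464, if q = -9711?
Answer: 657497/1885632 ≈ 0.34869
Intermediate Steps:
-38350/(-49105) + q/22464 = -38350/(-49105) - 9711/22464 = -38350*(-1/49105) - 9711*1/22464 = 7670/9821 - 83/192 = 657497/1885632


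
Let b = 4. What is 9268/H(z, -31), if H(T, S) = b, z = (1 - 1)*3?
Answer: 2317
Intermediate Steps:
z = 0 (z = 0*3 = 0)
H(T, S) = 4
9268/H(z, -31) = 9268/4 = 9268*(1/4) = 2317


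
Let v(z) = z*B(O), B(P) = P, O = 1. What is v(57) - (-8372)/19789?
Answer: 162335/2827 ≈ 57.423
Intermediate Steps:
v(z) = z (v(z) = z*1 = z)
v(57) - (-8372)/19789 = 57 - (-8372)/19789 = 57 - 1*(-1196/2827) = 57 + 1196/2827 = 162335/2827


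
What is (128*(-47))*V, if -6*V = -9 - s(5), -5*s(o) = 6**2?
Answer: -9024/5 ≈ -1804.8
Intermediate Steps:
s(o) = -36/5 (s(o) = -1/5*6**2 = -1/5*36 = -36/5)
V = 3/10 (V = -(-9 - 1*(-36/5))/6 = -(-9 + 36/5)/6 = -1/6*(-9/5) = 3/10 ≈ 0.30000)
(128*(-47))*V = (128*(-47))*(3/10) = -6016*3/10 = -9024/5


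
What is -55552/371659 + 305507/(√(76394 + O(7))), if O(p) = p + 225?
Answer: -1792/11989 + 305507*√946/8514 ≈ 1103.5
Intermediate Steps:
O(p) = 225 + p
-55552/371659 + 305507/(√(76394 + O(7))) = -55552/371659 + 305507/(√(76394 + (225 + 7))) = -55552*1/371659 + 305507/(√(76394 + 232)) = -1792/11989 + 305507/(√76626) = -1792/11989 + 305507/((9*√946)) = -1792/11989 + 305507*(√946/8514) = -1792/11989 + 305507*√946/8514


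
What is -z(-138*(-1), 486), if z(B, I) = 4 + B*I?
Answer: -67072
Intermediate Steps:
-z(-138*(-1), 486) = -(4 - 138*(-1)*486) = -(4 + 138*486) = -(4 + 67068) = -1*67072 = -67072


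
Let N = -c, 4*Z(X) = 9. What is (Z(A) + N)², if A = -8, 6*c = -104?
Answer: 55225/144 ≈ 383.51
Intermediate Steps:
c = -52/3 (c = (⅙)*(-104) = -52/3 ≈ -17.333)
Z(X) = 9/4 (Z(X) = (¼)*9 = 9/4)
N = 52/3 (N = -1*(-52/3) = 52/3 ≈ 17.333)
(Z(A) + N)² = (9/4 + 52/3)² = (235/12)² = 55225/144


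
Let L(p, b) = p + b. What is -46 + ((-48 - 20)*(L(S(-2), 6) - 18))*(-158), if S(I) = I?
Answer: -150462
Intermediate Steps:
L(p, b) = b + p
-46 + ((-48 - 20)*(L(S(-2), 6) - 18))*(-158) = -46 + ((-48 - 20)*((6 - 2) - 18))*(-158) = -46 - 68*(4 - 18)*(-158) = -46 - 68*(-14)*(-158) = -46 + 952*(-158) = -46 - 150416 = -150462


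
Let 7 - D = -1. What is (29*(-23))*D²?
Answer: -42688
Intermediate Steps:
D = 8 (D = 7 - 1*(-1) = 7 + 1 = 8)
(29*(-23))*D² = (29*(-23))*8² = -667*64 = -42688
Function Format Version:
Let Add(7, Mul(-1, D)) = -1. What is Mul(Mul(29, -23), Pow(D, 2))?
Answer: -42688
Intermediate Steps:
D = 8 (D = Add(7, Mul(-1, -1)) = Add(7, 1) = 8)
Mul(Mul(29, -23), Pow(D, 2)) = Mul(Mul(29, -23), Pow(8, 2)) = Mul(-667, 64) = -42688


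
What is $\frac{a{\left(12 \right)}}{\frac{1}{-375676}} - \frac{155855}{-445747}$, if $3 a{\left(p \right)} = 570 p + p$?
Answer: $- \frac{382470531580193}{445747} \approx -8.5804 \cdot 10^{8}$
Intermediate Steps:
$a{\left(p \right)} = \frac{571 p}{3}$ ($a{\left(p \right)} = \frac{570 p + p}{3} = \frac{571 p}{3}$)
$\frac{a{\left(12 \right)}}{\frac{1}{-375676}} - \frac{155855}{-445747} = \frac{\frac{571}{3} \cdot 12}{\frac{1}{-375676}} - \frac{155855}{-445747} = \frac{2284}{- \frac{1}{375676}} - - \frac{155855}{445747} = 2284 \left(-375676\right) + \frac{155855}{445747} = -858043984 + \frac{155855}{445747} = - \frac{382470531580193}{445747}$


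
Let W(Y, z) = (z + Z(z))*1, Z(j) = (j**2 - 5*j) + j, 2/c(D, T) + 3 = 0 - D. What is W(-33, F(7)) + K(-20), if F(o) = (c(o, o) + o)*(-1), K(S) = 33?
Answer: 2491/25 ≈ 99.640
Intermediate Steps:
c(D, T) = 2/(-3 - D) (c(D, T) = 2/(-3 + (0 - D)) = 2/(-3 - D))
F(o) = -o + 2/(3 + o) (F(o) = (-2/(3 + o) + o)*(-1) = (o - 2/(3 + o))*(-1) = -o + 2/(3 + o))
Z(j) = j**2 - 4*j
W(Y, z) = z + z*(-4 + z) (W(Y, z) = (z + z*(-4 + z))*1 = z + z*(-4 + z))
W(-33, F(7)) + K(-20) = ((2 - 1*7*(3 + 7))/(3 + 7))*(-3 + (2 - 1*7*(3 + 7))/(3 + 7)) + 33 = ((2 - 1*7*10)/10)*(-3 + (2 - 1*7*10)/10) + 33 = ((2 - 70)/10)*(-3 + (2 - 70)/10) + 33 = ((1/10)*(-68))*(-3 + (1/10)*(-68)) + 33 = -34*(-3 - 34/5)/5 + 33 = -34/5*(-49/5) + 33 = 1666/25 + 33 = 2491/25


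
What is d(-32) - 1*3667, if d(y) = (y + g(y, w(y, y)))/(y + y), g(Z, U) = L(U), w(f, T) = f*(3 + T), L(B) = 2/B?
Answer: -108880385/29696 ≈ -3666.5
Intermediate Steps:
g(Z, U) = 2/U
d(y) = (y + 2/(y*(3 + y)))/(2*y) (d(y) = (y + 2/((y*(3 + y))))/(y + y) = (y + 2*(1/(y*(3 + y))))/((2*y)) = (y + 2/(y*(3 + y)))*(1/(2*y)) = (y + 2/(y*(3 + y)))/(2*y))
d(-32) - 1*3667 = (½)*(2 + (-32)²*(3 - 32))/((-32)²*(3 - 32)) - 1*3667 = (½)*(1/1024)*(2 + 1024*(-29))/(-29) - 3667 = (½)*(1/1024)*(-1/29)*(2 - 29696) - 3667 = (½)*(1/1024)*(-1/29)*(-29694) - 3667 = 14847/29696 - 3667 = -108880385/29696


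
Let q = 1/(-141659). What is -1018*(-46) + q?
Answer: 6633607651/141659 ≈ 46828.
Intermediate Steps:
q = -1/141659 ≈ -7.0592e-6
-1018*(-46) + q = -1018*(-46) - 1/141659 = 46828 - 1/141659 = 6633607651/141659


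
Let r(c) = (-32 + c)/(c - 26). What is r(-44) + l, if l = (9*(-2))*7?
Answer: -4372/35 ≈ -124.91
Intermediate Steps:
r(c) = (-32 + c)/(-26 + c)
l = -126 (l = -18*7 = -126)
r(-44) + l = (-32 - 44)/(-26 - 44) - 126 = -76/(-70) - 126 = -1/70*(-76) - 126 = 38/35 - 126 = -4372/35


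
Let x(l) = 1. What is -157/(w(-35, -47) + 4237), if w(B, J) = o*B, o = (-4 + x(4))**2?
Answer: -157/3922 ≈ -0.040031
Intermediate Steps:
o = 9 (o = (-4 + 1)**2 = (-3)**2 = 9)
w(B, J) = 9*B
-157/(w(-35, -47) + 4237) = -157/(9*(-35) + 4237) = -157/(-315 + 4237) = -157/3922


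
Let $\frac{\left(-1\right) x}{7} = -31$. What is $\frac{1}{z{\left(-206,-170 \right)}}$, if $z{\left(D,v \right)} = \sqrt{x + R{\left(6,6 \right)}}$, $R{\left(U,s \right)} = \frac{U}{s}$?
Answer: $\frac{\sqrt{218}}{218} \approx 0.067729$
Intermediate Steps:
$x = 217$ ($x = \left(-7\right) \left(-31\right) = 217$)
$z{\left(D,v \right)} = \sqrt{218}$ ($z{\left(D,v \right)} = \sqrt{217 + \frac{6}{6}} = \sqrt{217 + 6 \cdot \frac{1}{6}} = \sqrt{217 + 1} = \sqrt{218}$)
$\frac{1}{z{\left(-206,-170 \right)}} = \frac{1}{\sqrt{218}} = \frac{\sqrt{218}}{218}$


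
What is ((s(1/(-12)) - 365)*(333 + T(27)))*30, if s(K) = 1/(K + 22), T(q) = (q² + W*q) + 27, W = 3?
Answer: -3369003300/263 ≈ -1.2810e+7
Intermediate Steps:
T(q) = 27 + q² + 3*q (T(q) = (q² + 3*q) + 27 = 27 + q² + 3*q)
s(K) = 1/(22 + K)
((s(1/(-12)) - 365)*(333 + T(27)))*30 = ((1/(22 + 1/(-12)) - 365)*(333 + (27 + 27² + 3*27)))*30 = ((1/(22 - 1/12) - 365)*(333 + (27 + 729 + 81)))*30 = ((1/(263/12) - 365)*(333 + 837))*30 = ((12/263 - 365)*1170)*30 = -95983/263*1170*30 = -112300110/263*30 = -3369003300/263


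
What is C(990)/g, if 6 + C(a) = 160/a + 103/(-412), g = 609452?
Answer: -2411/241342992 ≈ -9.9899e-6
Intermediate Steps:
C(a) = -25/4 + 160/a (C(a) = -6 + (160/a + 103/(-412)) = -6 + (160/a + 103*(-1/412)) = -6 + (160/a - ¼) = -6 + (-¼ + 160/a) = -25/4 + 160/a)
C(990)/g = (-25/4 + 160/990)/609452 = (-25/4 + 160*(1/990))*(1/609452) = (-25/4 + 16/99)*(1/609452) = -2411/396*1/609452 = -2411/241342992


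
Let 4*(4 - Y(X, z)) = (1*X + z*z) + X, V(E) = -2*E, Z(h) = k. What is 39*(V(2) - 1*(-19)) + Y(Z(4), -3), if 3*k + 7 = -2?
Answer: 2353/4 ≈ 588.25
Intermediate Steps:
k = -3 (k = -7/3 + (⅓)*(-2) = -7/3 - ⅔ = -3)
Z(h) = -3
Y(X, z) = 4 - X/2 - z²/4 (Y(X, z) = 4 - ((1*X + z*z) + X)/4 = 4 - ((X + z²) + X)/4 = 4 - (z² + 2*X)/4 = 4 + (-X/2 - z²/4) = 4 - X/2 - z²/4)
39*(V(2) - 1*(-19)) + Y(Z(4), -3) = 39*(-2*2 - 1*(-19)) + (4 - ½*(-3) - ¼*(-3)²) = 39*(-4 + 19) + (4 + 3/2 - ¼*9) = 39*15 + (4 + 3/2 - 9/4) = 585 + 13/4 = 2353/4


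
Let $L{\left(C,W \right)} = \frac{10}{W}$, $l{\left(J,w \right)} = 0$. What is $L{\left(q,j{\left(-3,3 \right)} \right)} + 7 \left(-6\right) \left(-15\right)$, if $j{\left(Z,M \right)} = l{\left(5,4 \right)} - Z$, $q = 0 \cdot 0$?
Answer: $\frac{1900}{3} \approx 633.33$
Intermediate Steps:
$q = 0$
$j{\left(Z,M \right)} = - Z$ ($j{\left(Z,M \right)} = 0 - Z = - Z$)
$L{\left(q,j{\left(-3,3 \right)} \right)} + 7 \left(-6\right) \left(-15\right) = \frac{10}{\left(-1\right) \left(-3\right)} + 7 \left(-6\right) \left(-15\right) = \frac{10}{3} - -630 = 10 \cdot \frac{1}{3} + 630 = \frac{10}{3} + 630 = \frac{1900}{3}$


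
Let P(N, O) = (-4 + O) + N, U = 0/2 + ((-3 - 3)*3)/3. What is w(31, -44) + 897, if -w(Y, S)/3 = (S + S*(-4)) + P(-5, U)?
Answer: 546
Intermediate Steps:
U = -6 (U = 0*(1/2) - 6*3*(1/3) = 0 - 18*1/3 = 0 - 6 = -6)
P(N, O) = -4 + N + O
w(Y, S) = 45 + 9*S (w(Y, S) = -3*((S + S*(-4)) + (-4 - 5 - 6)) = -3*((S - 4*S) - 15) = -3*(-3*S - 15) = -3*(-15 - 3*S) = 45 + 9*S)
w(31, -44) + 897 = (45 + 9*(-44)) + 897 = (45 - 396) + 897 = -351 + 897 = 546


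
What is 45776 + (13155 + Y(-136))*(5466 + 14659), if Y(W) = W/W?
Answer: 264810276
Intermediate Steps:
Y(W) = 1
45776 + (13155 + Y(-136))*(5466 + 14659) = 45776 + (13155 + 1)*(5466 + 14659) = 45776 + 13156*20125 = 45776 + 264764500 = 264810276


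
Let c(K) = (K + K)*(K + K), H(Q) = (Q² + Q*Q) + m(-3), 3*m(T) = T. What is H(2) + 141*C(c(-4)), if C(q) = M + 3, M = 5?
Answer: 1135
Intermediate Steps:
m(T) = T/3
H(Q) = -1 + 2*Q² (H(Q) = (Q² + Q*Q) + (⅓)*(-3) = (Q² + Q²) - 1 = 2*Q² - 1 = -1 + 2*Q²)
c(K) = 4*K² (c(K) = (2*K)*(2*K) = 4*K²)
C(q) = 8 (C(q) = 5 + 3 = 8)
H(2) + 141*C(c(-4)) = (-1 + 2*2²) + 141*8 = (-1 + 2*4) + 1128 = (-1 + 8) + 1128 = 7 + 1128 = 1135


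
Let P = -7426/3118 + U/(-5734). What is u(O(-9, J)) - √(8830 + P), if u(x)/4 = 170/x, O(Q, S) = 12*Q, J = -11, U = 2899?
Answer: -170/27 - √705385100813284682/8939306 ≈ -100.25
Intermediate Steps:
u(x) = 680/x (u(x) = 4*(170/x) = 680/x)
P = -25809883/8939306 (P = -7426/3118 + 2899/(-5734) = -7426*1/3118 + 2899*(-1/5734) = -3713/1559 - 2899/5734 = -25809883/8939306 ≈ -2.8872)
u(O(-9, J)) - √(8830 + P) = 680/((12*(-9))) - √(8830 - 25809883/8939306) = 680/(-108) - √(78908262097/8939306) = 680*(-1/108) - √705385100813284682/8939306 = -170/27 - √705385100813284682/8939306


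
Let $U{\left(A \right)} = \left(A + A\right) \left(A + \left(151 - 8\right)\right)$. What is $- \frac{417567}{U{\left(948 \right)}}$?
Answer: $- \frac{139189}{689512} \approx -0.20187$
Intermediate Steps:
$U{\left(A \right)} = 2 A \left(143 + A\right)$ ($U{\left(A \right)} = 2 A \left(A + \left(151 - 8\right)\right) = 2 A \left(A + 143\right) = 2 A \left(143 + A\right)$)
$- \frac{417567}{U{\left(948 \right)}} = - \frac{417567}{2 \cdot 948 \left(143 + 948\right)} = - \frac{417567}{2 \cdot 948 \cdot 1091} = - \frac{417567}{2068536} = \left(-417567\right) \frac{1}{2068536} = - \frac{139189}{689512}$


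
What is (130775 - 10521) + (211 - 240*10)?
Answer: 118065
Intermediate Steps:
(130775 - 10521) + (211 - 240*10) = 120254 + (211 - 2400) = 120254 - 2189 = 118065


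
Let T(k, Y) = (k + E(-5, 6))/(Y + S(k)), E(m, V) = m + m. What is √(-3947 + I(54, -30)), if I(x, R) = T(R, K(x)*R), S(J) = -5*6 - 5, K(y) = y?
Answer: 1143*I*√331/331 ≈ 62.825*I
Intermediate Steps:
E(m, V) = 2*m
S(J) = -35 (S(J) = -30 - 5 = -35)
T(k, Y) = (-10 + k)/(-35 + Y) (T(k, Y) = (k + 2*(-5))/(Y - 35) = (k - 10)/(-35 + Y) = (-10 + k)/(-35 + Y))
I(x, R) = (-10 + R)/(-35 + R*x) (I(x, R) = (-10 + R)/(-35 + x*R) = (-10 + R)/(-35 + R*x))
√(-3947 + I(54, -30)) = √(-3947 + (-10 - 30)/(-35 - 30*54)) = √(-3947 - 40/(-35 - 1620)) = √(-3947 - 40/(-1655)) = √(-3947 - 1/1655*(-40)) = √(-3947 + 8/331) = √(-1306449/331) = 1143*I*√331/331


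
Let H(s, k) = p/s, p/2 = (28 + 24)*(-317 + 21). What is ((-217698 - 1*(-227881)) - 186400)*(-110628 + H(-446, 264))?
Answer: 4344568811484/223 ≈ 1.9482e+10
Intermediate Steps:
p = -30784 (p = 2*((28 + 24)*(-317 + 21)) = 2*(52*(-296)) = 2*(-15392) = -30784)
H(s, k) = -30784/s
((-217698 - 1*(-227881)) - 186400)*(-110628 + H(-446, 264)) = ((-217698 - 1*(-227881)) - 186400)*(-110628 - 30784/(-446)) = ((-217698 + 227881) - 186400)*(-110628 - 30784*(-1/446)) = (10183 - 186400)*(-110628 + 15392/223) = -176217*(-24654652/223) = 4344568811484/223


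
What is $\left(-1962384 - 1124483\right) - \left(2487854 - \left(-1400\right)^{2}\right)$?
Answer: $-3614721$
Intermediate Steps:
$\left(-1962384 - 1124483\right) - \left(2487854 - \left(-1400\right)^{2}\right) = \left(-1962384 - 1124483\right) + \left(-2487854 + 1960000\right) = -3086867 - 527854 = -3614721$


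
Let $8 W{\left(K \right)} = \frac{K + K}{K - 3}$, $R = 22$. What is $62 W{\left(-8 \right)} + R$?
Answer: $\frac{366}{11} \approx 33.273$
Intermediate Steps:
$W{\left(K \right)} = \frac{K}{4 \left(-3 + K\right)}$ ($W{\left(K \right)} = \frac{\left(K + K\right) \frac{1}{K - 3}}{8} = \frac{2 K \frac{1}{-3 + K}}{8} = \frac{K}{4 \left(-3 + K\right)}$)
$62 W{\left(-8 \right)} + R = 62 \cdot \frac{1}{4} \left(-8\right) \frac{1}{-3 - 8} + 22 = 62 \cdot \frac{1}{4} \left(-8\right) \frac{1}{-11} + 22 = 62 \cdot \frac{1}{4} \left(-8\right) \left(- \frac{1}{11}\right) + 22 = 62 \cdot \frac{2}{11} + 22 = \frac{124}{11} + 22 = \frac{366}{11}$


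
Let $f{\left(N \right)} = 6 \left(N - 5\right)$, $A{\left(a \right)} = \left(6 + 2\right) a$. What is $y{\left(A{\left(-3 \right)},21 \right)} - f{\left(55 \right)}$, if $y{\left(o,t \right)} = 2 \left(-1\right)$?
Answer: $-302$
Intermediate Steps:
$A{\left(a \right)} = 8 a$
$y{\left(o,t \right)} = -2$
$f{\left(N \right)} = -30 + 6 N$ ($f{\left(N \right)} = 6 \left(-5 + N\right) = -30 + 6 N$)
$y{\left(A{\left(-3 \right)},21 \right)} - f{\left(55 \right)} = -2 - \left(-30 + 6 \cdot 55\right) = -2 - \left(-30 + 330\right) = -2 - 300 = -302$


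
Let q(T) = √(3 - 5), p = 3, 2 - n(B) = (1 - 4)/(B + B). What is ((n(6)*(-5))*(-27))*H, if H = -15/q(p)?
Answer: 18225*I*√2/8 ≈ 3221.8*I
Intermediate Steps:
n(B) = 2 + 3/(2*B) (n(B) = 2 - (1 - 4)/(B + B) = 2 - (-3)/(2*B) = 2 + 3/(2*B))
q(T) = I*√2 (q(T) = √(-2) = I*√2)
H = 15*I*√2/2 (H = -15*(-I*√2/2) = -(-15)*I*√2/2 = 15*I*√2/2 ≈ 10.607*I)
((n(6)*(-5))*(-27))*H = (((2 + (3/2)/6)*(-5))*(-27))*(15*I*√2/2) = (((2 + (3/2)*(⅙))*(-5))*(-27))*(15*I*√2/2) = (((2 + ¼)*(-5))*(-27))*(15*I*√2/2) = (((9/4)*(-5))*(-27))*(15*I*√2/2) = (-45/4*(-27))*(15*I*√2/2) = 1215*(15*I*√2/2)/4 = 18225*I*√2/8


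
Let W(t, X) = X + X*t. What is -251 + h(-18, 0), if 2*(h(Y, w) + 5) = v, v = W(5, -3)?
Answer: -265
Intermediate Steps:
v = -18 (v = -3*(1 + 5) = -3*6 = -18)
h(Y, w) = -14 (h(Y, w) = -5 + (1/2)*(-18) = -5 - 9 = -14)
-251 + h(-18, 0) = -251 - 14 = -265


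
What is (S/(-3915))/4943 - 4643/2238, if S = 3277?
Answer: -1032850003/497809530 ≈ -2.0748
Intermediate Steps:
(S/(-3915))/4943 - 4643/2238 = (3277/(-3915))/4943 - 4643/2238 = (3277*(-1/3915))*(1/4943) - 4643*1/2238 = -113/135*1/4943 - 4643/2238 = -113/667305 - 4643/2238 = -1032850003/497809530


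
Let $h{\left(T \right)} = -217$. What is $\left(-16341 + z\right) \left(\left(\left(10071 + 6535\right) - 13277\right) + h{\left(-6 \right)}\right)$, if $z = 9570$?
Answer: $-21071352$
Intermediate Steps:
$\left(-16341 + z\right) \left(\left(\left(10071 + 6535\right) - 13277\right) + h{\left(-6 \right)}\right) = \left(-16341 + 9570\right) \left(\left(\left(10071 + 6535\right) - 13277\right) - 217\right) = - 6771 \left(\left(16606 - 13277\right) - 217\right) = - 6771 \left(3329 - 217\right) = \left(-6771\right) 3112 = -21071352$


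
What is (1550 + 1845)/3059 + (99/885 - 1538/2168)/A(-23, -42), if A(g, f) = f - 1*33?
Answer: 11715500771/10480789500 ≈ 1.1178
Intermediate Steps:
A(g, f) = -33 + f (A(g, f) = f - 33 = -33 + f)
(1550 + 1845)/3059 + (99/885 - 1538/2168)/A(-23, -42) = (1550 + 1845)/3059 + (99/885 - 1538/2168)/(-33 - 42) = 3395*(1/3059) + (99*(1/885) - 1538*1/2168)/(-75) = 485/437 + (33/295 - 769/1084)*(-1/75) = 485/437 - 191083/319780*(-1/75) = 485/437 + 191083/23983500 = 11715500771/10480789500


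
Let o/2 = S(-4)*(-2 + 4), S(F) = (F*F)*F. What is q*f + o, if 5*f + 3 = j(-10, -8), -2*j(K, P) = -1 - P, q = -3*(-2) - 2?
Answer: -1306/5 ≈ -261.20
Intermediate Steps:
S(F) = F**3 (S(F) = F**2*F = F**3)
q = 4 (q = 6 - 2 = 4)
j(K, P) = 1/2 + P/2 (j(K, P) = -(-1 - P)/2 = 1/2 + P/2)
f = -13/10 (f = -3/5 + (1/2 + (1/2)*(-8))/5 = -3/5 + (1/2 - 4)/5 = -3/5 + (1/5)*(-7/2) = -3/5 - 7/10 = -13/10 ≈ -1.3000)
o = -256 (o = 2*((-4)**3*(-2 + 4)) = 2*(-64*2) = 2*(-128) = -256)
q*f + o = 4*(-13/10) - 256 = -26/5 - 256 = -1306/5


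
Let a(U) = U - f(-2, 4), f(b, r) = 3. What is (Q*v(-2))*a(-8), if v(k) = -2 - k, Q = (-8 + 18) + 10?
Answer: 0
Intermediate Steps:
Q = 20 (Q = 10 + 10 = 20)
a(U) = -3 + U (a(U) = U - 1*3 = U - 3 = -3 + U)
(Q*v(-2))*a(-8) = (20*(-2 - 1*(-2)))*(-3 - 8) = (20*(-2 + 2))*(-11) = (20*0)*(-11) = 0*(-11) = 0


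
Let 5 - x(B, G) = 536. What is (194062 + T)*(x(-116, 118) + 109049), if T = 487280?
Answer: 73937871156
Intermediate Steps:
x(B, G) = -531 (x(B, G) = 5 - 1*536 = 5 - 536 = -531)
(194062 + T)*(x(-116, 118) + 109049) = (194062 + 487280)*(-531 + 109049) = 681342*108518 = 73937871156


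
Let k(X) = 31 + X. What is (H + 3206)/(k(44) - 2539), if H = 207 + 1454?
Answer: -4867/2464 ≈ -1.9752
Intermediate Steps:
H = 1661
(H + 3206)/(k(44) - 2539) = (1661 + 3206)/((31 + 44) - 2539) = 4867/(75 - 2539) = 4867/(-2464) = 4867*(-1/2464) = -4867/2464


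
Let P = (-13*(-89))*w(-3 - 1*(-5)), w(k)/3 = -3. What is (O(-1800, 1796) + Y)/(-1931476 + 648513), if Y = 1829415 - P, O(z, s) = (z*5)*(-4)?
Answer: -1875828/1282963 ≈ -1.4621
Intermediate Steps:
w(k) = -9 (w(k) = 3*(-3) = -9)
P = -10413 (P = -13*(-89)*(-9) = 1157*(-9) = -10413)
O(z, s) = -20*z (O(z, s) = (5*z)*(-4) = -20*z)
Y = 1839828 (Y = 1829415 - 1*(-10413) = 1829415 + 10413 = 1839828)
(O(-1800, 1796) + Y)/(-1931476 + 648513) = (-20*(-1800) + 1839828)/(-1931476 + 648513) = (36000 + 1839828)/(-1282963) = 1875828*(-1/1282963) = -1875828/1282963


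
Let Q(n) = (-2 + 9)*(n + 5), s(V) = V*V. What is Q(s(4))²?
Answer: 21609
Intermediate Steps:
s(V) = V²
Q(n) = 35 + 7*n (Q(n) = 7*(5 + n) = 35 + 7*n)
Q(s(4))² = (35 + 7*4²)² = (35 + 7*16)² = (35 + 112)² = 147² = 21609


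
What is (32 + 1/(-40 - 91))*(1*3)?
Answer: 12573/131 ≈ 95.977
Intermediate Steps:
(32 + 1/(-40 - 91))*(1*3) = (32 + 1/(-131))*3 = (32 - 1/131)*3 = (4191/131)*3 = 12573/131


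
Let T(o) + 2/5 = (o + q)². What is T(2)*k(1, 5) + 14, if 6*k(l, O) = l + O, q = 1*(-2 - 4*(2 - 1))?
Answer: 148/5 ≈ 29.600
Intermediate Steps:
q = -6 (q = 1*(-2 - 4*1) = 1*(-2 - 4) = 1*(-6) = -6)
k(l, O) = O/6 + l/6 (k(l, O) = (l + O)/6 = (O + l)/6 = O/6 + l/6)
T(o) = -⅖ + (-6 + o)² (T(o) = -⅖ + (o - 6)² = -⅖ + (-6 + o)²)
T(2)*k(1, 5) + 14 = (-⅖ + (-6 + 2)²)*((⅙)*5 + (⅙)*1) + 14 = (-⅖ + (-4)²)*(⅚ + ⅙) + 14 = (-⅖ + 16)*1 + 14 = (78/5)*1 + 14 = 78/5 + 14 = 148/5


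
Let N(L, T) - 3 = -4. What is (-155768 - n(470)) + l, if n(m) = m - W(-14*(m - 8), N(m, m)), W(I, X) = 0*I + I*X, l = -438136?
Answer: -587906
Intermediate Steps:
N(L, T) = -1 (N(L, T) = 3 - 4 = -1)
W(I, X) = I*X (W(I, X) = 0 + I*X = I*X)
n(m) = 112 - 13*m (n(m) = m - (-14*(m - 8))*(-1) = m - (-14*(-8 + m))*(-1) = m - (112 - 14*m)*(-1) = m - (-112 + 14*m) = m + (112 - 14*m) = 112 - 13*m)
(-155768 - n(470)) + l = (-155768 - (112 - 13*470)) - 438136 = (-155768 - (112 - 6110)) - 438136 = (-155768 - 1*(-5998)) - 438136 = (-155768 + 5998) - 438136 = -149770 - 438136 = -587906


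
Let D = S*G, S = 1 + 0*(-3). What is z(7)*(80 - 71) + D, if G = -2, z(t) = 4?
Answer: 34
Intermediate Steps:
S = 1 (S = 1 + 0 = 1)
D = -2 (D = 1*(-2) = -2)
z(7)*(80 - 71) + D = 4*(80 - 71) - 2 = 4*9 - 2 = 36 - 2 = 34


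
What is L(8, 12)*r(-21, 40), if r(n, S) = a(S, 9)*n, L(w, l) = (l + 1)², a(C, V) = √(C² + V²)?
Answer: -145509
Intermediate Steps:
L(w, l) = (1 + l)²
r(n, S) = n*√(81 + S²) (r(n, S) = √(S² + 9²)*n = √(S² + 81)*n = √(81 + S²)*n = n*√(81 + S²))
L(8, 12)*r(-21, 40) = (1 + 12)²*(-21*√(81 + 40²)) = 13²*(-21*√(81 + 1600)) = 169*(-21*√1681) = 169*(-21*41) = 169*(-861) = -145509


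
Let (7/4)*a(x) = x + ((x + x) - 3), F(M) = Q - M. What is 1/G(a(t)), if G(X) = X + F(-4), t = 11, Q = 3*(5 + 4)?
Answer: 7/337 ≈ 0.020772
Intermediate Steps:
Q = 27 (Q = 3*9 = 27)
F(M) = 27 - M
a(x) = -12/7 + 12*x/7 (a(x) = 4*(x + ((x + x) - 3))/7 = 4*(x + (2*x - 3))/7 = 4*(x + (-3 + 2*x))/7 = 4*(-3 + 3*x)/7 = -12/7 + 12*x/7)
G(X) = 31 + X (G(X) = X + (27 - 1*(-4)) = X + (27 + 4) = X + 31 = 31 + X)
1/G(a(t)) = 1/(31 + (-12/7 + (12/7)*11)) = 1/(31 + (-12/7 + 132/7)) = 1/(31 + 120/7) = 1/(337/7) = 7/337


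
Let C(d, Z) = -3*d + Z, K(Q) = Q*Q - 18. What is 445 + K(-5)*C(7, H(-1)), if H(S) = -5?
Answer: 263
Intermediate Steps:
K(Q) = -18 + Q² (K(Q) = Q² - 18 = -18 + Q²)
C(d, Z) = Z - 3*d
445 + K(-5)*C(7, H(-1)) = 445 + (-18 + (-5)²)*(-5 - 3*7) = 445 + (-18 + 25)*(-5 - 21) = 445 + 7*(-26) = 445 - 182 = 263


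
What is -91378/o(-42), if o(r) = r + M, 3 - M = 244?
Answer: 91378/283 ≈ 322.89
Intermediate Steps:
M = -241 (M = 3 - 1*244 = 3 - 244 = -241)
o(r) = -241 + r (o(r) = r - 241 = -241 + r)
-91378/o(-42) = -91378/(-241 - 42) = -91378/(-283) = -91378*(-1/283) = 91378/283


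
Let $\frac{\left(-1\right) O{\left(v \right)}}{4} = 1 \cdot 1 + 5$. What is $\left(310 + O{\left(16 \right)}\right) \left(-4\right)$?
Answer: $-1144$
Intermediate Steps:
$O{\left(v \right)} = -24$ ($O{\left(v \right)} = - 4 \left(1 \cdot 1 + 5\right) = - 4 \left(1 + 5\right) = \left(-4\right) 6 = -24$)
$\left(310 + O{\left(16 \right)}\right) \left(-4\right) = \left(310 - 24\right) \left(-4\right) = 286 \left(-4\right) = -1144$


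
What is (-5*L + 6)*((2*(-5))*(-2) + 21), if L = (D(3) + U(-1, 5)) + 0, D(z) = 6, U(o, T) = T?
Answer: -2009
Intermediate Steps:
L = 11 (L = (6 + 5) + 0 = 11 + 0 = 11)
(-5*L + 6)*((2*(-5))*(-2) + 21) = (-5*11 + 6)*((2*(-5))*(-2) + 21) = (-55 + 6)*(-10*(-2) + 21) = -49*(20 + 21) = -49*41 = -2009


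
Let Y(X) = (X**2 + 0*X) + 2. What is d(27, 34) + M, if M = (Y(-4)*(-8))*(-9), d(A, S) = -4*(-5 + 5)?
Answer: 1296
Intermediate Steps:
Y(X) = 2 + X**2 (Y(X) = (X**2 + 0) + 2 = X**2 + 2 = 2 + X**2)
d(A, S) = 0 (d(A, S) = -4*0 = 0)
M = 1296 (M = ((2 + (-4)**2)*(-8))*(-9) = ((2 + 16)*(-8))*(-9) = (18*(-8))*(-9) = -144*(-9) = 1296)
d(27, 34) + M = 0 + 1296 = 1296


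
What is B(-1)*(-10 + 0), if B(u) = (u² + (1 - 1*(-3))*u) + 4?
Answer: -10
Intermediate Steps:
B(u) = 4 + u² + 4*u (B(u) = (u² + (1 + 3)*u) + 4 = (u² + 4*u) + 4 = 4 + u² + 4*u)
B(-1)*(-10 + 0) = (4 + (-1)² + 4*(-1))*(-10 + 0) = (4 + 1 - 4)*(-10) = 1*(-10) = -10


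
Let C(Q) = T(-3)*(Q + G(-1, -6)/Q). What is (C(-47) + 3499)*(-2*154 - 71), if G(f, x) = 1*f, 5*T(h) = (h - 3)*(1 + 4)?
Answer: -67348679/47 ≈ -1.4330e+6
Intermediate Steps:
T(h) = -3 + h (T(h) = ((h - 3)*(1 + 4))/5 = ((-3 + h)*5)/5 = (-15 + 5*h)/5 = -3 + h)
G(f, x) = f
C(Q) = -6*Q + 6/Q (C(Q) = (-3 - 3)*(Q - 1/Q) = -6*(Q - 1/Q) = -6*Q + 6/Q)
(C(-47) + 3499)*(-2*154 - 71) = ((-6*(-47) + 6/(-47)) + 3499)*(-2*154 - 71) = ((282 + 6*(-1/47)) + 3499)*(-308 - 71) = ((282 - 6/47) + 3499)*(-379) = (13248/47 + 3499)*(-379) = (177701/47)*(-379) = -67348679/47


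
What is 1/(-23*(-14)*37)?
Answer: 1/11914 ≈ 8.3935e-5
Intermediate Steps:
1/(-23*(-14)*37) = 1/(322*37) = 1/11914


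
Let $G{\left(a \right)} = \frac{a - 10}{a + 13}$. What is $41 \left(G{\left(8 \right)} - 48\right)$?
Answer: $- \frac{41410}{21} \approx -1971.9$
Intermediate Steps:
$G{\left(a \right)} = \frac{-10 + a}{13 + a}$
$41 \left(G{\left(8 \right)} - 48\right) = 41 \left(\frac{-10 + 8}{13 + 8} - 48\right) = 41 \left(\frac{1}{21} \left(-2\right) - 48\right) = 41 \left(- \frac{2}{21} - 48\right) = 41 \left(- \frac{1010}{21}\right) = - \frac{41410}{21}$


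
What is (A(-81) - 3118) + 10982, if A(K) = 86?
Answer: 7950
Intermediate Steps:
(A(-81) - 3118) + 10982 = (86 - 3118) + 10982 = -3032 + 10982 = 7950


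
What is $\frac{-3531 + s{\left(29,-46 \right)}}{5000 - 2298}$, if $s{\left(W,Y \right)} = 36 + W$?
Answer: $- \frac{1733}{1351} \approx -1.2828$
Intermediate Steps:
$\frac{-3531 + s{\left(29,-46 \right)}}{5000 - 2298} = \frac{-3531 + \left(36 + 29\right)}{5000 - 2298} = \frac{-3531 + 65}{2702} = \left(-3466\right) \frac{1}{2702} = - \frac{1733}{1351}$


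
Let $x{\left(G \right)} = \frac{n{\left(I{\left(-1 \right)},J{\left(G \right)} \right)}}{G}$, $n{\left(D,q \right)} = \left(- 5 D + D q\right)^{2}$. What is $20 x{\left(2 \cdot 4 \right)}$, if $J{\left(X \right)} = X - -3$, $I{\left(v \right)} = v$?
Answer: $90$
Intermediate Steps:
$J{\left(X \right)} = 3 + X$ ($J{\left(X \right)} = X + 3 = 3 + X$)
$x{\left(G \right)} = \frac{\left(-2 + G\right)^{2}}{G}$ ($x{\left(G \right)} = \frac{\left(-1\right)^{2} \left(-5 + \left(3 + G\right)\right)^{2}}{G} = \frac{1 \left(-2 + G\right)^{2}}{G} = \frac{\left(-2 + G\right)^{2}}{G}$)
$20 x{\left(2 \cdot 4 \right)} = 20 \frac{\left(-2 + 2 \cdot 4\right)^{2}}{2 \cdot 4} = 20 \frac{\left(-2 + 8\right)^{2}}{8} = 20 \frac{6^{2}}{8} = 20 \cdot \frac{1}{8} \cdot 36 = 20 \cdot \frac{9}{2} = 90$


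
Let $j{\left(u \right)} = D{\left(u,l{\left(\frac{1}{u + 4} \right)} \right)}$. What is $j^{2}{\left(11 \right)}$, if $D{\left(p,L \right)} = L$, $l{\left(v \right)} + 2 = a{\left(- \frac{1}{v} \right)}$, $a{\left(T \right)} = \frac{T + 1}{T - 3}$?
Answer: $\frac{121}{81} \approx 1.4938$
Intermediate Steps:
$a{\left(T \right)} = \frac{1 + T}{-3 + T}$
$l{\left(v \right)} = -2 + \frac{1 - \frac{1}{v}}{-3 - \frac{1}{v}}$
$j{\left(u \right)} = \frac{-1 - \frac{7}{4 + u}}{1 + \frac{3}{4 + u}}$ ($j{\left(u \right)} = \frac{-1 - \frac{7}{u + 4}}{1 + \frac{3}{u + 4}} = \frac{-1 - \frac{7}{4 + u}}{1 + \frac{3}{4 + u}}$)
$j^{2}{\left(11 \right)} = \left(\frac{-11 - 11}{7 + 11}\right)^{2} = \left(\frac{-11 - 11}{18}\right)^{2} = \left(\frac{1}{18} \left(-22\right)\right)^{2} = \left(- \frac{11}{9}\right)^{2} = \frac{121}{81}$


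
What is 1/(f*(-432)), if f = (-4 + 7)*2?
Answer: -1/2592 ≈ -0.00038580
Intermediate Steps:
f = 6 (f = 3*2 = 6)
1/(f*(-432)) = 1/(6*(-432)) = 1/(-2592) = -1/2592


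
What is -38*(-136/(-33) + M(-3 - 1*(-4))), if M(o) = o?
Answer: -6422/33 ≈ -194.61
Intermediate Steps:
-38*(-136/(-33) + M(-3 - 1*(-4))) = -38*(-136/(-33) + (-3 - 1*(-4))) = -38*(-136*(-1/33) + (-3 + 4)) = -38*(136/33 + 1) = -38*169/33 = -6422/33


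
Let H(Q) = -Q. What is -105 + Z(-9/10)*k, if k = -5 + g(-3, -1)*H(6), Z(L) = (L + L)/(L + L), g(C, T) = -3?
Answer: -92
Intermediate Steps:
Z(L) = 1 (Z(L) = (2*L)/((2*L)) = (2*L)*(1/(2*L)) = 1)
k = 13 (k = -5 - (-3)*6 = -5 - 3*(-6) = -5 + 18 = 13)
-105 + Z(-9/10)*k = -105 + 1*13 = -105 + 13 = -92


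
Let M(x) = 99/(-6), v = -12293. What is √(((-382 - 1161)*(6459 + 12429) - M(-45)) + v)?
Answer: I*√116625842/2 ≈ 5399.7*I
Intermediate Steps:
M(x) = -33/2 (M(x) = 99*(-⅙) = -33/2)
√(((-382 - 1161)*(6459 + 12429) - M(-45)) + v) = √(((-382 - 1161)*(6459 + 12429) - 1*(-33/2)) - 12293) = √((-1543*18888 + 33/2) - 12293) = √((-29144184 + 33/2) - 12293) = √(-58288335/2 - 12293) = √(-58312921/2) = I*√116625842/2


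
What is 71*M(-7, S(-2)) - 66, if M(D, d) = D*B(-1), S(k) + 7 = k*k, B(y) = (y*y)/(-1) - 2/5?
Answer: 3149/5 ≈ 629.80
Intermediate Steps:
B(y) = -⅖ - y² (B(y) = y²*(-1) - 2*⅕ = -y² - ⅖ = -⅖ - y²)
S(k) = -7 + k² (S(k) = -7 + k*k = -7 + k²)
M(D, d) = -7*D/5 (M(D, d) = D*(-⅖ - 1*(-1)²) = D*(-⅖ - 1*1) = D*(-⅖ - 1) = D*(-7/5) = -7*D/5)
71*M(-7, S(-2)) - 66 = 71*(-7/5*(-7)) - 66 = 71*(49/5) - 66 = 3479/5 - 66 = 3149/5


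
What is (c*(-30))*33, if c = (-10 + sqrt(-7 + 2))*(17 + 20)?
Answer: 366300 - 36630*I*sqrt(5) ≈ 3.663e+5 - 81907.0*I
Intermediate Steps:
c = -370 + 37*I*sqrt(5) (c = (-10 + sqrt(-5))*37 = (-10 + I*sqrt(5))*37 = -370 + 37*I*sqrt(5) ≈ -370.0 + 82.734*I)
(c*(-30))*33 = ((-370 + 37*I*sqrt(5))*(-30))*33 = (11100 - 1110*I*sqrt(5))*33 = 366300 - 36630*I*sqrt(5)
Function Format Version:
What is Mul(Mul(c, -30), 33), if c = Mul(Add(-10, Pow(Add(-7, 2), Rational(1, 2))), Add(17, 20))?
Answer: Add(366300, Mul(-36630, I, Pow(5, Rational(1, 2)))) ≈ Add(3.6630e+5, Mul(-81907., I))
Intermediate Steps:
c = Add(-370, Mul(37, I, Pow(5, Rational(1, 2)))) (c = Mul(Add(-10, Pow(-5, Rational(1, 2))), 37) = Mul(Add(-10, Mul(I, Pow(5, Rational(1, 2)))), 37) = Add(-370, Mul(37, I, Pow(5, Rational(1, 2)))) ≈ Add(-370.00, Mul(82.734, I)))
Mul(Mul(c, -30), 33) = Mul(Mul(Add(-370, Mul(37, I, Pow(5, Rational(1, 2)))), -30), 33) = Mul(Add(11100, Mul(-1110, I, Pow(5, Rational(1, 2)))), 33) = Add(366300, Mul(-36630, I, Pow(5, Rational(1, 2))))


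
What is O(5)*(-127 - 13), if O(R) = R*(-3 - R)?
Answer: 5600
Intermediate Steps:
O(5)*(-127 - 13) = (-1*5*(3 + 5))*(-127 - 13) = -1*5*8*(-140) = -40*(-140) = 5600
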